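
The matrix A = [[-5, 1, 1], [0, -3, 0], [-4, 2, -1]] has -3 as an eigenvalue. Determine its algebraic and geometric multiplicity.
algebraic multiplicity 3, geometric multiplicity 2

The characteristic polynomial is (x + 3)^3, so the factor x + 3 appears with exponent 3: the algebraic multiplicity is 3.

rank(A + 3I) = 1, so the eigenspace has dimension 3 - 1 = 2: the geometric multiplicity is 2.

Since 2 < 3, A is not diagonalizable.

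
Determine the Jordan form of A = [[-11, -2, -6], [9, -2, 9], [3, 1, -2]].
The characteristic polynomial is det(xI - A) = (x + 5)^3, so the eigenvalues are -5 (algebraic multiplicity 3).

For λ = -5: rank(A + 5I) = 1, rank((A + 5I)^2) = 0. The eigenspace has dimension 3 - 1 = 2, so there are 2 Jordan blocks; the rank sequence gives block sizes [2, 1].

Assembling the blocks gives the Jordan form J above.

J = [[-5, 1, 0], [0, -5, 0], [0, 0, -5]]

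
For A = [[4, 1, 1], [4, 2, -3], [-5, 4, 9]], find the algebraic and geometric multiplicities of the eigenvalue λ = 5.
algebraic multiplicity 3, geometric multiplicity 1

The characteristic polynomial is (x - 5)^3, so the factor x - 5 appears with exponent 3: the algebraic multiplicity is 3.

rank(A - 5I) = 2, so the eigenspace has dimension 3 - 2 = 1: the geometric multiplicity is 1.

Since 1 < 3, A is not diagonalizable.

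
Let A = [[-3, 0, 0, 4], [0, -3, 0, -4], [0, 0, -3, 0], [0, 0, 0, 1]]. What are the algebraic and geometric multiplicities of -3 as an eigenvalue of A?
The characteristic polynomial is (x - 1)(x + 3)^3, so the factor x + 3 appears with exponent 3: the algebraic multiplicity is 3.

rank(A + 3I) = 1, so the eigenspace has dimension 4 - 1 = 3: the geometric multiplicity is 3.

algebraic multiplicity 3, geometric multiplicity 3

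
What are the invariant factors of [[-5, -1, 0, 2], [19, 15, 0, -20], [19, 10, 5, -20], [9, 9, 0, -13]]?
x - 5, (x - 5)(x + 4)^2

The Jordan structure of A has elementary divisors (x + 4)^2, (x - 5), (x - 5). Arranging the block sizes at each eigenvalue in decreasing order and taking row products gives the invariant factors.

Invariant factors (smallest first, each dividing the next): x - 5, (x - 5)(x + 4)^2.

Check: the last factor (x - 5)(x + 4)^2 is the minimal polynomial, and the product (x - 5)^2(x + 4)^2 is the characteristic polynomial.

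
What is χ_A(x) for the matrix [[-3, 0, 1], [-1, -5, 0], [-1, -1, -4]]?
xI - A = [[x + 3, 0, -1], [1, x + 5, 0], [1, 1, x + 4]].

Expanding det(xI - A) along the first row:
det(xI - A) = + (x + 3)·det([[x + 5, 0], [1, x + 4]]) - (0)·det([[1, 0], [1, x + 4]]) + (-1)·det([[1, x + 5], [1, 1]]).

Evaluating gives χ_A(x) = x^3 + 12x^2 + 48x + 64 = (x + 4)^3.

χ_A(x) = (x + 4)^3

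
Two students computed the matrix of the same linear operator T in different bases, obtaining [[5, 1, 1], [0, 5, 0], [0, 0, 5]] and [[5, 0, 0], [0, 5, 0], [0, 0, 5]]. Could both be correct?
Both have characteristic polynomial (x - 5)^3, but the minimal polynomial of A is (x - 5)^2 while the minimal polynomial of B is x - 5. The minimal polynomial is a similarity invariant, so A and B are not similar.

No.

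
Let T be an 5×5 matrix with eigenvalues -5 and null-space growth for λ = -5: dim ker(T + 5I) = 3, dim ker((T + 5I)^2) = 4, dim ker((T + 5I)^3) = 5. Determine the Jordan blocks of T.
λ = -5: successive nullity increments [3, 1, 1] count blocks of size ≥ k; block sizes are [3, 1, 1].

Jordan blocks: (-5, 3), (-5, 1), (-5, 1)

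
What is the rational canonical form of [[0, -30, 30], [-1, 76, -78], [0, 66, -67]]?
R = [[0, 0, 30], [1, 0, -26], [0, 1, 9]]

The invariant factors of A (the non-unit diagonal entries of the Smith normal form of xI - A over ℚ[x]) are (x - 5)(x^2 - 4x + 6), each dividing the next. The characteristic polynomial is their product, (x - 5)(x^2 - 4x + 6).

The rational canonical form is the block-diagonal matrix of companion matrices C(f_i):
R = [[0, 0, 30], [1, 0, -26], [0, 1, 9]].

Note the characteristic polynomial does not split into linear factors over ℚ, so A has no Jordan form over ℚ; the rational canonical form exists over any field.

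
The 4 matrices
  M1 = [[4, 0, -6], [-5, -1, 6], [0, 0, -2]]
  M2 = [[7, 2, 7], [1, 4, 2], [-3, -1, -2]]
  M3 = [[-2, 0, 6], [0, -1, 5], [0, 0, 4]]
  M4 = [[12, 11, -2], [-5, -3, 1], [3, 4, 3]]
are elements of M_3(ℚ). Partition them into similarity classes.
3 classes: {M1, M3}, {M2}, {M4}

Characteristic polynomials: χ_{M1} = (x - 4)(x + 1)(x + 2), χ_{M2} = (x - 3)^3, χ_{M3} = (x - 4)(x + 1)(x + 2), χ_{M4} = (x - 4)^3.

{M1, M3}: invariant factors (x - 4)(x + 1)(x + 2).

{M2}: invariant factors (x - 3)^3.

{M4}: invariant factors (x - 4)^3.

Matrices are similar if and only if their invariant-factor lists agree; the partition into similarity classes is {M1, M3}, {M2}, {M4}.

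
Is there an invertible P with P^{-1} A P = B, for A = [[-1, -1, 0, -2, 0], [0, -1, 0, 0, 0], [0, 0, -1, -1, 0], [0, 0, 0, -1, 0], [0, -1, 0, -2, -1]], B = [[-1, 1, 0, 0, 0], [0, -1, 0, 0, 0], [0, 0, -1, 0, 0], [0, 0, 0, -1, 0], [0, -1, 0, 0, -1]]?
No.

Both have characteristic polynomial (x + 1)^5 and minimal polynomial (x + 1)^2. But rank(A + I) = 2 for A while rank(B + I) = 1 for B, so the number of Jordan blocks at λ = -1 differs. A and B are not similar.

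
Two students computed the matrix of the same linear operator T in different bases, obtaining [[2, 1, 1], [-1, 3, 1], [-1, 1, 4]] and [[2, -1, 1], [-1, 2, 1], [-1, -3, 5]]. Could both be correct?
Two matrices over a field are similar if and only if they have the same invariant factors.

Both A and B have characteristic polynomial (x - 3)^3 and minimal polynomial (x - 3)^3. Computing further, both have invariant factors (x - 3)^3. Hence A and B are similar.

Yes.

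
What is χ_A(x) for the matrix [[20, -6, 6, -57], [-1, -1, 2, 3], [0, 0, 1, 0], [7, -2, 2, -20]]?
χ_A(x) = (x - 1)^2(x + 1)^2

xI - A = [[x - 20, 6, -6, 57], [1, x + 1, -2, -3], [0, 0, x - 1, 0], [-7, 2, -2, x + 20]].

Expanding det(xI - A) along the first row:
det(xI - A) = + (x - 20)·det([[x + 1, -2, -3], [0, x - 1, 0], [2, -2, x + 20]]) - (6)·det([[1, -2, -3], [0, x - 1, 0], [-7, -2, x + 20]]) + (-6)·det([[1, x + 1, -3], [0, 0, 0], [-7, 2, x + 20]]) - (57)·det([[1, x + 1, -2], [0, 0, x - 1], [-7, 2, -2]]).

Evaluating gives χ_A(x) = x^4 - 2x^2 + 1 = (x - 1)^2(x + 1)^2.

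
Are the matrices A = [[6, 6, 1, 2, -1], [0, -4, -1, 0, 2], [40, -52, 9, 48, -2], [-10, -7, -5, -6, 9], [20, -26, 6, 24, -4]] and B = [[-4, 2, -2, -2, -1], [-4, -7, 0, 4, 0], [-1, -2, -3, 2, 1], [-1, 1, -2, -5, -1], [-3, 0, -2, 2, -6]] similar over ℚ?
trace(A) = 1 but trace(B) = -25. The trace is a similarity invariant, so A and B are not similar.

No.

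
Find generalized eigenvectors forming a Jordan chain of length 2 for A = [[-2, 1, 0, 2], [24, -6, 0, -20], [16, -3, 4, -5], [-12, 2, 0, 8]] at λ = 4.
We seek v_1 ∈ ker((A - 4I)^2) \ ker(A - 4I), then set v_{i+1} = (A - 4I) v_i.

One such chain is v_1 = [[0, -2, 0, 1]]^T, v_2 = [[0, 0, 1, 0]]^T. Check: (A - 4I) v_2 = [[0, 0, 0, 0]]^T = 0.

v_1 = [[0, -2, 0, 1]]^T, v_2 = [[0, 0, 1, 0]]^T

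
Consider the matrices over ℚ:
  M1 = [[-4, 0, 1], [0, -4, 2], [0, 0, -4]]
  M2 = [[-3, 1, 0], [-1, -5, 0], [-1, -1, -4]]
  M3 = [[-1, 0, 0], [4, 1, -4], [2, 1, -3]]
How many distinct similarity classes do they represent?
Characteristic polynomials: χ_{M1} = (x + 4)^3, χ_{M2} = (x + 4)^3, χ_{M3} = (x + 1)^3.

{M1, M2}: invariant factors x + 4, (x + 4)^2.

{M3}: invariant factors x + 1, (x + 1)^2.

Matrices are similar if and only if their invariant-factor lists agree; the partition into similarity classes is {M1, M2}, {M3}.

2 classes: {M1, M2}, {M3}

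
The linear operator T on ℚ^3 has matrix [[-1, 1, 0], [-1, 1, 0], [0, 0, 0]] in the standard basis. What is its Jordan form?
The characteristic polynomial is det(xI - A) = x^3, so the eigenvalues are 0 (algebraic multiplicity 3).

For λ = 0: rank(A) = 1, rank(A^2) = 0. The eigenspace has dimension 3 - 1 = 2, so there are 2 Jordan blocks; the rank sequence gives block sizes [2, 1].

Assembling the blocks gives the Jordan form J above.

J = [[0, 1, 0], [0, 0, 0], [0, 0, 0]]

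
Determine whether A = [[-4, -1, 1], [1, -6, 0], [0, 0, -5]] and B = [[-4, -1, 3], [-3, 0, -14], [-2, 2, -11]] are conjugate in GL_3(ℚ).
Yes.

Two matrices over a field are similar if and only if they have the same invariant factors.

Both A and B have characteristic polynomial (x + 5)^3 and minimal polynomial (x + 5)^3. Computing further, both have invariant factors (x + 5)^3. Hence A and B are similar.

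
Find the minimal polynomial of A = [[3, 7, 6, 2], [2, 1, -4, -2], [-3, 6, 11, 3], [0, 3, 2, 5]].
The characteristic polynomial factors as (x - 5)^4. The minimal polynomial is ∏(x - λ)^{k_λ} where k_λ is the size of the largest Jordan block at λ.

For λ = 5: rank(A - 5I) = 2, and the largest Jordan block has size 2 (the smallest k with rank((A - 5I)^k) = rank((A - 5I)^(k+1))).

So m_A(x) = (x - 5)^2.

m_A(x) = (x - 5)^2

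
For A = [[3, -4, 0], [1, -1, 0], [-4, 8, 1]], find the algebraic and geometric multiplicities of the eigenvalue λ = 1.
algebraic multiplicity 3, geometric multiplicity 2

The characteristic polynomial is (x - 1)^3, so the factor x - 1 appears with exponent 3: the algebraic multiplicity is 3.

rank(A - I) = 1, so the eigenspace has dimension 3 - 1 = 2: the geometric multiplicity is 2.

Since 2 < 3, A is not diagonalizable.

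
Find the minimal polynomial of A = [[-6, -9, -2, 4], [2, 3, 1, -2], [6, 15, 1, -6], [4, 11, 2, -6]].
The characteristic polynomial factors as (x + 2)^4. The minimal polynomial is ∏(x - λ)^{k_λ} where k_λ is the size of the largest Jordan block at λ.

For λ = -2: rank(A + 2I) = 2, and the largest Jordan block has size 3 (the smallest k with rank((A + 2I)^k) = rank((A + 2I)^(k+1))).

So m_A(x) = (x + 2)^3.

m_A(x) = (x + 2)^3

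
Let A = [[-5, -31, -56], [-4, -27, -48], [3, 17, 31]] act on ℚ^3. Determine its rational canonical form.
R = [[0, 0, -3], [1, 0, -3], [0, 1, -1]]

The invariant factors of A (the non-unit diagonal entries of the Smith normal form of xI - A over ℚ[x]) are (x + 1)(x^2 + 3), each dividing the next. The characteristic polynomial is their product, (x + 1)(x^2 + 3).

The rational canonical form is the block-diagonal matrix of companion matrices C(f_i):
R = [[0, 0, -3], [1, 0, -3], [0, 1, -1]].

Note the characteristic polynomial does not split into linear factors over ℚ, so A has no Jordan form over ℚ; the rational canonical form exists over any field.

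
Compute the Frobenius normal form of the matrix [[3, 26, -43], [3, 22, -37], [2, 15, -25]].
R = [[0, 0, -2], [1, 0, -4], [0, 1, 0]]

The invariant factors of A (the non-unit diagonal entries of the Smith normal form of xI - A over ℚ[x]) are x^3 + 4x + 2, each dividing the next. The characteristic polynomial is their product, x^3 + 4x + 2.

The rational canonical form is the block-diagonal matrix of companion matrices C(f_i):
R = [[0, 0, -2], [1, 0, -4], [0, 1, 0]].

Note the characteristic polynomial does not split into linear factors over ℚ, so A has no Jordan form over ℚ; the rational canonical form exists over any field.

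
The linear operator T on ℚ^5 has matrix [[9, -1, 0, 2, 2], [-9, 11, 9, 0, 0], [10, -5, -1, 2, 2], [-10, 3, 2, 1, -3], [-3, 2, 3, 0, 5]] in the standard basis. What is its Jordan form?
The characteristic polynomial is det(xI - A) = (x - 5)^5, so the eigenvalues are 5 (algebraic multiplicity 5).

For λ = 5: rank(A - 5I) = 3, rank((A - 5I)^2) = 1, rank((A - 5I)^3) = 0. The eigenspace has dimension 5 - 3 = 2, so there are 2 Jordan blocks; the rank sequence gives block sizes [3, 2].

Assembling the blocks gives the Jordan form J above.

J = [[5, 1, 0, 0, 0], [0, 5, 1, 0, 0], [0, 0, 5, 0, 0], [0, 0, 0, 5, 1], [0, 0, 0, 0, 5]]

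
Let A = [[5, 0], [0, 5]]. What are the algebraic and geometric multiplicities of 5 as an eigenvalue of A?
The characteristic polynomial is (x - 5)^2, so the factor x - 5 appears with exponent 2: the algebraic multiplicity is 2.

rank(A - 5I) = 0, so the eigenspace has dimension 2 - 0 = 2: the geometric multiplicity is 2.

algebraic multiplicity 2, geometric multiplicity 2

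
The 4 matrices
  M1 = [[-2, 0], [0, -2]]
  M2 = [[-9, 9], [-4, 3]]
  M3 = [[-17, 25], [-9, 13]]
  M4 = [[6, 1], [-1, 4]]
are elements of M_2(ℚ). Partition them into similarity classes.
4 classes: {M1}, {M2}, {M3}, {M4}

Characteristic polynomials: χ_{M1} = (x + 2)^2, χ_{M2} = (x + 3)^2, χ_{M3} = (x + 2)^2, χ_{M4} = (x - 5)^2.

{M1}: invariant factors x + 2, x + 2.

{M2}: invariant factors (x + 3)^2.

{M3}: invariant factors (x + 2)^2.

{M4}: invariant factors (x - 5)^2.

Matrices are similar if and only if their invariant-factor lists agree; the partition into similarity classes is {M1}, {M2}, {M3}, {M4}.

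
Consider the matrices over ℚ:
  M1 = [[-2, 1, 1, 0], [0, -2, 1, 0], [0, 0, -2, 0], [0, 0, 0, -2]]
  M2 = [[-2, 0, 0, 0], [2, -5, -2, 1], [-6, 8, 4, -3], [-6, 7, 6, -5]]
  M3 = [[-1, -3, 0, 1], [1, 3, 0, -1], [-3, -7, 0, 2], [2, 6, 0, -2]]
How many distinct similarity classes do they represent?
2 classes: {M1, M2}, {M3}

Characteristic polynomials: χ_{M1} = (x + 2)^4, χ_{M2} = (x + 2)^4, χ_{M3} = x^4.

{M1, M2}: invariant factors x + 2, (x + 2)^3.

{M3}: invariant factors x^2, x^2.

Matrices are similar if and only if their invariant-factor lists agree; the partition into similarity classes is {M1, M2}, {M3}.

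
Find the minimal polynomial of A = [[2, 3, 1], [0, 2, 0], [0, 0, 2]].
m_A(x) = (x - 2)^2

The characteristic polynomial factors as (x - 2)^3. The minimal polynomial is ∏(x - λ)^{k_λ} where k_λ is the size of the largest Jordan block at λ.

For λ = 2: rank(A - 2I) = 1, and the largest Jordan block has size 2 (the smallest k with rank((A - 2I)^k) = rank((A - 2I)^(k+1))).

So m_A(x) = (x - 2)^2.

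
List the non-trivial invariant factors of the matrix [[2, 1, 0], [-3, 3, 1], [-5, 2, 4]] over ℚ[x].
The Jordan structure of A has elementary divisors (x - 3)^3. Arranging the block sizes at each eigenvalue in decreasing order and taking row products gives the invariant factors.

Invariant factors (smallest first, each dividing the next): (x - 3)^3.

Check: the last factor (x - 3)^3 is the minimal polynomial, and the product (x - 3)^3 is the characteristic polynomial.

(x - 3)^3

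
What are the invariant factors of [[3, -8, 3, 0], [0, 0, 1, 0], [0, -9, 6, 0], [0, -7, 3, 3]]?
x - 3, (x - 3)^3

The Jordan structure of A has elementary divisors (x - 3)^3, (x - 3). Arranging the block sizes at each eigenvalue in decreasing order and taking row products gives the invariant factors.

Invariant factors (smallest first, each dividing the next): x - 3, (x - 3)^3.

Check: the last factor (x - 3)^3 is the minimal polynomial, and the product (x - 3)^4 is the characteristic polynomial.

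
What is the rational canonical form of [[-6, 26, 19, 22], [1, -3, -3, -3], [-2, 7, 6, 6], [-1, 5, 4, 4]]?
The invariant factors of A (the non-unit diagonal entries of the Smith normal form of xI - A over ℚ[x]) are (x - 1)(x^3 - 2x + 3), each dividing the next. The characteristic polynomial is their product, (x - 1)(x^3 - 2x + 3).

The rational canonical form is the block-diagonal matrix of companion matrices C(f_i):
R = [[0, 0, 0, 3], [1, 0, 0, -5], [0, 1, 0, 2], [0, 0, 1, 1]].

Note the characteristic polynomial does not split into linear factors over ℚ, so A has no Jordan form over ℚ; the rational canonical form exists over any field.

R = [[0, 0, 0, 3], [1, 0, 0, -5], [0, 1, 0, 2], [0, 0, 1, 1]]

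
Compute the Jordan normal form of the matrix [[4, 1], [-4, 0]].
The characteristic polynomial is det(xI - A) = (x - 2)^2, so the eigenvalues are 2 (algebraic multiplicity 2).

For λ = 2: rank(A - 2I) = 1, rank((A - 2I)^2) = 0. The eigenspace has dimension 2 - 1 = 1, so there is 1 Jordan block; the rank sequence gives block sizes [2].

Assembling the blocks gives the Jordan form J above.

J = [[2, 1], [0, 2]]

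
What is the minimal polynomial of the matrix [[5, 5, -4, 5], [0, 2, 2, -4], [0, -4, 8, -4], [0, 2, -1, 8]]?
m_A(x) = (x - 6)^2(x - 5)

The characteristic polynomial factors as (x - 6)^3(x - 5). The minimal polynomial is ∏(x - λ)^{k_λ} where k_λ is the size of the largest Jordan block at λ.

For λ = 5: rank(A - 5I) = 3, and the largest Jordan block has size 1 (the smallest k with rank((A - 5I)^k) = rank((A - 5I)^(k+1))).
For λ = 6: rank(A - 6I) = 2, and the largest Jordan block has size 2 (the smallest k with rank((A - 6I)^k) = rank((A - 6I)^(k+1))).

So m_A(x) = (x - 6)^2(x - 5).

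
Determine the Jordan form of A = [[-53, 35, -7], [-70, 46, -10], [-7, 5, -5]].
The characteristic polynomial is det(xI - A) = (x + 4)^3, so the eigenvalues are -4 (algebraic multiplicity 3).

For λ = -4: rank(A + 4I) = 1, rank((A + 4I)^2) = 0. The eigenspace has dimension 3 - 1 = 2, so there are 2 Jordan blocks; the rank sequence gives block sizes [2, 1].

Assembling the blocks gives the Jordan form J above.

J = [[-4, 1, 0], [0, -4, 0], [0, 0, -4]]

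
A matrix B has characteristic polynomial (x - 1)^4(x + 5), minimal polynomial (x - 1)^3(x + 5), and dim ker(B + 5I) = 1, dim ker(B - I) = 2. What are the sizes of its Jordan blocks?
Jordan blocks: (-5, 1), (1, 3), (1, 1)

λ = -5: algebraic multiplicity 1 (exponent in χ_B), largest block size 1 (exponent in m_B), 1 block (geometric multiplicity). This forces block sizes [1].
λ = 1: algebraic multiplicity 4 (exponent in χ_B), largest block size 3 (exponent in m_B), 2 blocks (geometric multiplicity). These force block sizes [3, 1].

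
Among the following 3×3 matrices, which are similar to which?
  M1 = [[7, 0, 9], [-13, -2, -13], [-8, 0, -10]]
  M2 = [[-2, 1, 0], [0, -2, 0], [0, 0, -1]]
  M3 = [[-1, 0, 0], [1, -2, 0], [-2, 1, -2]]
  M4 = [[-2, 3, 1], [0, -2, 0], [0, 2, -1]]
Characteristic polynomials: χ_{M1} = (x + 1)(x + 2)^2, χ_{M2} = (x + 1)(x + 2)^2, χ_{M3} = (x + 1)(x + 2)^2, χ_{M4} = (x + 1)(x + 2)^2.

{M1}: invariant factors x + 2, (x + 1)(x + 2).

{M2, M3, M4}: invariant factors (x + 1)(x + 2)^2.

Matrices are similar if and only if their invariant-factor lists agree; the partition into similarity classes is {M1}, {M2, M3, M4}.

2 classes: {M1}, {M2, M3, M4}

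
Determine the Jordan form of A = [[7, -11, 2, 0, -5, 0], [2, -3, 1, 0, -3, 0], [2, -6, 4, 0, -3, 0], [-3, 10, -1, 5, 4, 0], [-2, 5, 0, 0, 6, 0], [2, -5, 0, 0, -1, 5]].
J = [[3, 1, 0, 0, 0, 0], [0, 3, 1, 0, 0, 0], [0, 0, 3, 0, 0, 0], [0, 0, 0, 5, 1, 0], [0, 0, 0, 0, 5, 0], [0, 0, 0, 0, 0, 5]]

The characteristic polynomial is det(xI - A) = (x - 5)^3(x - 3)^3, so the eigenvalues are 3 (algebraic multiplicity 3), 5 (algebraic multiplicity 3).

For λ = 3: rank(A - 3I) = 5, rank((A - 3I)^2) = 4, rank((A - 3I)^3) = 3. The eigenspace has dimension 6 - 5 = 1, so there is 1 Jordan block; the rank sequence gives block sizes [3].

For λ = 5: rank(A - 5I) = 4, rank((A - 5I)^2) = 3. The eigenspace has dimension 6 - 4 = 2, so there are 2 Jordan blocks; the rank sequence gives block sizes [2, 1].

Assembling the blocks gives the Jordan form J above.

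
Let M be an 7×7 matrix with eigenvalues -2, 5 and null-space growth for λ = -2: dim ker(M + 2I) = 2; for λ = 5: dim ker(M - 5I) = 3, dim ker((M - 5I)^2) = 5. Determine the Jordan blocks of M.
Jordan blocks: (-2, 1), (-2, 1), (5, 2), (5, 2), (5, 1)

λ = -2: successive nullity increments [2] count blocks of size ≥ k; block sizes are [1, 1].
λ = 5: successive nullity increments [3, 2] count blocks of size ≥ k; block sizes are [2, 2, 1].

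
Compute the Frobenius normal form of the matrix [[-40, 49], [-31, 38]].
R = [[0, 1], [1, -2]]

The invariant factors of A (the non-unit diagonal entries of the Smith normal form of xI - A over ℚ[x]) are x^2 + 2x - 1, each dividing the next. The characteristic polynomial is their product, x^2 + 2x - 1.

The rational canonical form is the block-diagonal matrix of companion matrices C(f_i):
R = [[0, 1], [1, -2]].

Note the characteristic polynomial does not split into linear factors over ℚ, so A has no Jordan form over ℚ; the rational canonical form exists over any field.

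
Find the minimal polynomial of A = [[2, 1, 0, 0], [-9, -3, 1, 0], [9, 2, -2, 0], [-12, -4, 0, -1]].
The characteristic polynomial factors as (x + 1)^4. The minimal polynomial is ∏(x - λ)^{k_λ} where k_λ is the size of the largest Jordan block at λ.

For λ = -1: rank(A + I) = 2, and the largest Jordan block has size 3 (the smallest k with rank((A + I)^k) = rank((A + I)^(k+1))).

So m_A(x) = (x + 1)^3.

m_A(x) = (x + 1)^3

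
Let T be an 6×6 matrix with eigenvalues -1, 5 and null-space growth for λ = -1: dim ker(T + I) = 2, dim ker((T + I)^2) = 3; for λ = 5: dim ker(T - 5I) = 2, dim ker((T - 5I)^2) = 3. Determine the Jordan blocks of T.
λ = -1: successive nullity increments [2, 1] count blocks of size ≥ k; block sizes are [2, 1].
λ = 5: successive nullity increments [2, 1] count blocks of size ≥ k; block sizes are [2, 1].

Jordan blocks: (-1, 2), (-1, 1), (5, 2), (5, 1)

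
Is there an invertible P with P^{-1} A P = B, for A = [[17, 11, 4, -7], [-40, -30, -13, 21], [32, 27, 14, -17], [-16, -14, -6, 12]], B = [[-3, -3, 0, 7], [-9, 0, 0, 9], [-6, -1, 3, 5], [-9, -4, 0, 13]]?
Both have characteristic polynomial (x - 4)(x - 3)^3, but the minimal polynomial of A is (x - 4)(x - 3)^3 while the minimal polynomial of B is (x - 4)(x - 3)^2. The minimal polynomial is a similarity invariant, so A and B are not similar.

No.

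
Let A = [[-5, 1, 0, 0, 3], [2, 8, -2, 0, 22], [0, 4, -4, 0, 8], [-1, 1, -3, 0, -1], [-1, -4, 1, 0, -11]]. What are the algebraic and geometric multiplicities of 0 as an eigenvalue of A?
algebraic multiplicity 2, geometric multiplicity 1

The characteristic polynomial is x^2(x + 4)^3, so the factor x appears with exponent 2: the algebraic multiplicity is 2.

rank(A) = 4, so the eigenspace has dimension 5 - 4 = 1: the geometric multiplicity is 1.

Since 1 < 2, A is not diagonalizable.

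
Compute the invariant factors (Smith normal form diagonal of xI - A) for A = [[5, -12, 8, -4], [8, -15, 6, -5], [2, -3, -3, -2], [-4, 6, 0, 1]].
The Jordan structure of A has elementary divisors (x + 3)^3, (x + 3). Arranging the block sizes at each eigenvalue in decreasing order and taking row products gives the invariant factors.

Invariant factors (smallest first, each dividing the next): x + 3, (x + 3)^3.

Check: the last factor (x + 3)^3 is the minimal polynomial, and the product (x + 3)^4 is the characteristic polynomial.

x + 3, (x + 3)^3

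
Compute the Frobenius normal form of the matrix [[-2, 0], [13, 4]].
The invariant factors of A (the non-unit diagonal entries of the Smith normal form of xI - A over ℚ[x]) are (x - 4)(x + 2), each dividing the next. The characteristic polynomial is their product, (x - 4)(x + 2).

The rational canonical form is the block-diagonal matrix of companion matrices C(f_i):
R = [[0, 8], [1, 2]].

R = [[0, 8], [1, 2]]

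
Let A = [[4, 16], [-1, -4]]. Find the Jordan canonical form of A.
J = [[0, 1], [0, 0]]

The characteristic polynomial is det(xI - A) = x^2, so the eigenvalues are 0 (algebraic multiplicity 2).

For λ = 0: rank(A) = 1, rank(A^2) = 0. The eigenspace has dimension 2 - 1 = 1, so there is 1 Jordan block; the rank sequence gives block sizes [2].

Assembling the blocks gives the Jordan form J above.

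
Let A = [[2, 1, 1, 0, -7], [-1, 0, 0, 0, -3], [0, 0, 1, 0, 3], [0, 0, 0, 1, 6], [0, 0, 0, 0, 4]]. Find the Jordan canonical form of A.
The characteristic polynomial is det(xI - A) = (x - 4)(x - 1)^4, so the eigenvalues are 1 (algebraic multiplicity 4), 4 (algebraic multiplicity 1).

For λ = 1: rank(A - I) = 3, rank((A - I)^2) = 2, rank((A - I)^3) = 1. The eigenspace has dimension 5 - 3 = 2, so there are 2 Jordan blocks; the rank sequence gives block sizes [3, 1].

For λ = 4: algebraic multiplicity 1 gives one 1×1 block.

Assembling the blocks gives the Jordan form J above.

J = [[1, 1, 0, 0, 0], [0, 1, 1, 0, 0], [0, 0, 1, 0, 0], [0, 0, 0, 1, 0], [0, 0, 0, 0, 4]]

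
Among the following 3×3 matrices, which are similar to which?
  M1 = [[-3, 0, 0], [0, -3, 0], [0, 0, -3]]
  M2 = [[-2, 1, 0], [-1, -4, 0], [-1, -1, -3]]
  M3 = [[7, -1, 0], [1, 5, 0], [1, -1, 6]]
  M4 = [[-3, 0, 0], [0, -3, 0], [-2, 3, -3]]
Characteristic polynomials: χ_{M1} = (x + 3)^3, χ_{M2} = (x + 3)^3, χ_{M3} = (x - 6)^3, χ_{M4} = (x + 3)^3.

{M1}: invariant factors x + 3, x + 3, x + 3.

{M2, M4}: invariant factors x + 3, (x + 3)^2.

{M3}: invariant factors x - 6, (x - 6)^2.

Matrices are similar if and only if their invariant-factor lists agree; the partition into similarity classes is {M1}, {M2, M4}, {M3}.

3 classes: {M1}, {M2, M4}, {M3}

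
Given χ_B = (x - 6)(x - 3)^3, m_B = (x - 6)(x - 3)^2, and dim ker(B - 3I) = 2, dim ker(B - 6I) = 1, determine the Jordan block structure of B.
Jordan blocks: (3, 2), (3, 1), (6, 1)

λ = 3: algebraic multiplicity 3 (exponent in χ_B), largest block size 2 (exponent in m_B), 2 blocks (geometric multiplicity). These force block sizes [2, 1].
λ = 6: algebraic multiplicity 1 (exponent in χ_B), largest block size 1 (exponent in m_B), 1 block (geometric multiplicity). This forces block sizes [1].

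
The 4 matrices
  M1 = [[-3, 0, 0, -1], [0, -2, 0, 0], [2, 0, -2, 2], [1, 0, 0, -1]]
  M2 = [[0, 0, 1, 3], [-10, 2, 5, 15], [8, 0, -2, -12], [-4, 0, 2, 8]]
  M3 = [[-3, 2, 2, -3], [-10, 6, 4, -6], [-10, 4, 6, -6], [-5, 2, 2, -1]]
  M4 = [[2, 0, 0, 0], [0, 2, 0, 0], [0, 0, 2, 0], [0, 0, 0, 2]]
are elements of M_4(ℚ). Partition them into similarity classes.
3 classes: {M1}, {M2, M3}, {M4}

Characteristic polynomials: χ_{M1} = (x + 2)^4, χ_{M2} = (x - 2)^4, χ_{M3} = (x - 2)^4, χ_{M4} = (x - 2)^4.

{M1}: invariant factors x + 2, x + 2, (x + 2)^2.

{M2, M3}: invariant factors x - 2, x - 2, (x - 2)^2.

{M4}: invariant factors x - 2, x - 2, x - 2, x - 2.

Matrices are similar if and only if their invariant-factor lists agree; the partition into similarity classes is {M1}, {M2, M3}, {M4}.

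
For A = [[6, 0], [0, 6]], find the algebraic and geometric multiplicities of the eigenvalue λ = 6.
The characteristic polynomial is (x - 6)^2, so the factor x - 6 appears with exponent 2: the algebraic multiplicity is 2.

rank(A - 6I) = 0, so the eigenspace has dimension 2 - 0 = 2: the geometric multiplicity is 2.

algebraic multiplicity 2, geometric multiplicity 2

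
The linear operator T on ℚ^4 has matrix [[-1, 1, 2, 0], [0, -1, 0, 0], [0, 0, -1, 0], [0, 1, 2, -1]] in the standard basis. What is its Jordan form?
The characteristic polynomial is det(xI - A) = (x + 1)^4, so the eigenvalues are -1 (algebraic multiplicity 4).

For λ = -1: rank(A + I) = 1, rank((A + I)^2) = 0. The eigenspace has dimension 4 - 1 = 3, so there are 3 Jordan blocks; the rank sequence gives block sizes [2, 1, 1].

Assembling the blocks gives the Jordan form J above.

J = [[-1, 1, 0, 0], [0, -1, 0, 0], [0, 0, -1, 0], [0, 0, 0, -1]]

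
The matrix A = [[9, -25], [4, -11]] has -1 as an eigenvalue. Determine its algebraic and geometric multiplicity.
The characteristic polynomial is (x + 1)^2, so the factor x + 1 appears with exponent 2: the algebraic multiplicity is 2.

rank(A + I) = 1, so the eigenspace has dimension 2 - 1 = 1: the geometric multiplicity is 1.

Since 1 < 2, A is not diagonalizable.

algebraic multiplicity 2, geometric multiplicity 1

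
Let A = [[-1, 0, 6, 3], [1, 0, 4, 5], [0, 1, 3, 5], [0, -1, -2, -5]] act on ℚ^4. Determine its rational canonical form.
The invariant factors of A (the non-unit diagonal entries of the Smith normal form of xI - A over ℚ[x]) are (x - 2)(x + 1)(x + 2)^2, each dividing the next. The characteristic polynomial is their product, (x - 2)(x + 1)(x + 2)^2.

The rational canonical form is the block-diagonal matrix of companion matrices C(f_i):
R = [[0, 0, 0, 8], [1, 0, 0, 12], [0, 1, 0, 2], [0, 0, 1, -3]].

R = [[0, 0, 0, 8], [1, 0, 0, 12], [0, 1, 0, 2], [0, 0, 1, -3]]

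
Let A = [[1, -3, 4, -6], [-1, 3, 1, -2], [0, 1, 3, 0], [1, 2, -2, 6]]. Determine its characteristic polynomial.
xI - A = [[x - 1, 3, -4, 6], [1, x - 3, -1, 2], [0, -1, x - 3, 0], [-1, -2, 2, x - 6]].

Expanding det(xI - A) along the first row:
det(xI - A) = + (x - 1)·det([[x - 3, -1, 2], [-1, x - 3, 0], [-2, 2, x - 6]]) - (3)·det([[1, -1, 2], [0, x - 3, 0], [-1, 2, x - 6]]) + (-4)·det([[1, x - 3, 2], [0, -1, 0], [-1, -2, x - 6]]) - (6)·det([[1, x - 3, -1], [0, -1, x - 3], [-1, -2, 2]]).

Evaluating gives χ_A(x) = x^4 - 13x^3 + 63x^2 - 135x + 108 = (x - 4)(x - 3)^3.

χ_A(x) = (x - 4)(x - 3)^3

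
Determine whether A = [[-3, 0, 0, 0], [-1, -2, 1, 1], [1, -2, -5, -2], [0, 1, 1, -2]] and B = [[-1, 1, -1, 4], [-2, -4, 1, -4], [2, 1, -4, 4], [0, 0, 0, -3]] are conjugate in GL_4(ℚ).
No.

Both have characteristic polynomial (x + 3)^4 and minimal polynomial (x + 3)^2. But rank(A + 3I) = 2 for A while rank(B + 3I) = 1 for B, so the number of Jordan blocks at λ = -3 differs. A and B are not similar.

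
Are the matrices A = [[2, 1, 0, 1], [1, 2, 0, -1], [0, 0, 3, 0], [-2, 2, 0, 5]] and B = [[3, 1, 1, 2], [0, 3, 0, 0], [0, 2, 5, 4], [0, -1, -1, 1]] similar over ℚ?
Two matrices over a field are similar if and only if they have the same invariant factors.

Both A and B have characteristic polynomial (x - 3)^4 and minimal polynomial (x - 3)^2. Computing further, both have invariant factors x - 3, x - 3, (x - 3)^2. Hence A and B are similar.

Yes.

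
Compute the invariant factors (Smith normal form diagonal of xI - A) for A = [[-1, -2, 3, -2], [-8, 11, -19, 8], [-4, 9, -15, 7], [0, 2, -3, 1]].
x + 1, (x + 1)^3

The Jordan structure of A has elementary divisors (x + 1)^3, (x + 1). Arranging the block sizes at each eigenvalue in decreasing order and taking row products gives the invariant factors.

Invariant factors (smallest first, each dividing the next): x + 1, (x + 1)^3.

Check: the last factor (x + 1)^3 is the minimal polynomial, and the product (x + 1)^4 is the characteristic polynomial.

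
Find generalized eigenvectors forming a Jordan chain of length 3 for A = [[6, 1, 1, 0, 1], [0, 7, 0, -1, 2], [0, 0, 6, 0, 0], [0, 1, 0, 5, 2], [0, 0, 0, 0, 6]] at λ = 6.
v_1 = [[0, 0, 1, -3, -1]]^T, v_2 = [[0, 1, 0, 1, 0]]^T, v_3 = [[1, 0, 0, 0, 0]]^T

We seek v_1 ∈ ker((A - 6I)^3) \ ker((A - 6I)^2), then set v_{i+1} = (A - 6I) v_i.

One such chain is v_1 = [[0, 0, 1, -3, -1]]^T, v_2 = [[0, 1, 0, 1, 0]]^T, v_3 = [[1, 0, 0, 0, 0]]^T. Check: (A - 6I) v_3 = [[0, 0, 0, 0, 0]]^T = 0.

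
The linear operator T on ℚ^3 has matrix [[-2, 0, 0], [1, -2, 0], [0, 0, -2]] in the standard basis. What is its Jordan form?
J = [[-2, 1, 0], [0, -2, 0], [0, 0, -2]]

The characteristic polynomial is det(xI - A) = (x + 2)^3, so the eigenvalues are -2 (algebraic multiplicity 3).

For λ = -2: rank(A + 2I) = 1, rank((A + 2I)^2) = 0. The eigenspace has dimension 3 - 1 = 2, so there are 2 Jordan blocks; the rank sequence gives block sizes [2, 1].

Assembling the blocks gives the Jordan form J above.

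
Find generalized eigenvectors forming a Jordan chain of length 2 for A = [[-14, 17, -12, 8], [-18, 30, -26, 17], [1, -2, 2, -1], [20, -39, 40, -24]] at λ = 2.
We seek v_1 ∈ ker((A - 2I)^2) \ ker(A - 2I), then set v_{i+1} = (A - 2I) v_i.

One such chain is v_1 = [[-1, -2, 0, 2]]^T, v_2 = [[-2, -4, 1, 6]]^T. Check: (A - 2I) v_2 = [[0, 0, 0, 0]]^T = 0.

v_1 = [[-1, -2, 0, 2]]^T, v_2 = [[-2, -4, 1, 6]]^T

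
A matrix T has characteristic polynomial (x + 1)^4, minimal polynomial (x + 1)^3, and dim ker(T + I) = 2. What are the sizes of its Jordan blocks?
λ = -1: algebraic multiplicity 4 (exponent in χ_T), largest block size 3 (exponent in m_T), 2 blocks (geometric multiplicity). These force block sizes [3, 1].

Jordan blocks: (-1, 3), (-1, 1)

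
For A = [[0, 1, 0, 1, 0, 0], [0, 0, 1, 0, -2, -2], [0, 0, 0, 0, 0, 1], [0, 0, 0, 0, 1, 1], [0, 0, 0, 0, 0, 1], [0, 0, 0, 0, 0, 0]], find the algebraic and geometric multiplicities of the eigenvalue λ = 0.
The characteristic polynomial is x^6, so the factor x appears with exponent 6: the algebraic multiplicity is 6.

rank(A) = 4, so the eigenspace has dimension 6 - 4 = 2: the geometric multiplicity is 2.

Since 2 < 6, A is not diagonalizable.

algebraic multiplicity 6, geometric multiplicity 2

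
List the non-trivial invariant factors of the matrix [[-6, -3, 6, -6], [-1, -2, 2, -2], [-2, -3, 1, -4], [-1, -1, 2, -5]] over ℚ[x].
The Jordan structure of A has elementary divisors (x + 3)^3, (x + 3). Arranging the block sizes at each eigenvalue in decreasing order and taking row products gives the invariant factors.

Invariant factors (smallest first, each dividing the next): x + 3, (x + 3)^3.

Check: the last factor (x + 3)^3 is the minimal polynomial, and the product (x + 3)^4 is the characteristic polynomial.

x + 3, (x + 3)^3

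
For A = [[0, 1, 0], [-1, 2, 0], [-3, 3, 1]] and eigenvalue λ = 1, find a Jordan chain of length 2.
v_1 = [[0, 1, 1]]^T, v_2 = [[1, 1, 3]]^T

We seek v_1 ∈ ker((A - I)^2) \ ker(A - I), then set v_{i+1} = (A - I) v_i.

One such chain is v_1 = [[0, 1, 1]]^T, v_2 = [[1, 1, 3]]^T. Check: (A - I) v_2 = [[0, 0, 0]]^T = 0.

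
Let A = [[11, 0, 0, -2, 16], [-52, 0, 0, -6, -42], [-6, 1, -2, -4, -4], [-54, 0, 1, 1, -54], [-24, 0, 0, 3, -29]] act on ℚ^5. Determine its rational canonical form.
The invariant factors of A (the non-unit diagonal entries of the Smith normal form of xI - A over ℚ[x]) are x + 5, (x + 2)^2(x + 5)^2, each dividing the next. The characteristic polynomial is their product, (x + 2)^2(x + 5)^3.

The rational canonical form is the block-diagonal matrix of companion matrices C(f_i):
R = [[-5, 0, 0, 0, 0], [0, 0, 0, 0, -100], [0, 1, 0, 0, -140], [0, 0, 1, 0, -69], [0, 0, 0, 1, -14]].

R = [[-5, 0, 0, 0, 0], [0, 0, 0, 0, -100], [0, 1, 0, 0, -140], [0, 0, 1, 0, -69], [0, 0, 0, 1, -14]]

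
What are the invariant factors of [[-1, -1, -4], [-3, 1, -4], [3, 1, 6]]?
The Jordan structure of A has elementary divisors (x - 2)^2, (x - 2). Arranging the block sizes at each eigenvalue in decreasing order and taking row products gives the invariant factors.

Invariant factors (smallest first, each dividing the next): x - 2, (x - 2)^2.

Check: the last factor (x - 2)^2 is the minimal polynomial, and the product (x - 2)^3 is the characteristic polynomial.

x - 2, (x - 2)^2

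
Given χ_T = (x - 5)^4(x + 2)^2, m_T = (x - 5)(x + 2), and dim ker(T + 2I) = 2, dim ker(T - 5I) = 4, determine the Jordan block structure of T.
λ = -2: algebraic multiplicity 2 (exponent in χ_T), largest block size 1 (exponent in m_T), 2 blocks (geometric multiplicity). These force block sizes [1, 1].
λ = 5: algebraic multiplicity 4 (exponent in χ_T), largest block size 1 (exponent in m_T), 4 blocks (geometric multiplicity). These force block sizes [1, 1, 1, 1].

Jordan blocks: (-2, 1), (-2, 1), (5, 1), (5, 1), (5, 1), (5, 1)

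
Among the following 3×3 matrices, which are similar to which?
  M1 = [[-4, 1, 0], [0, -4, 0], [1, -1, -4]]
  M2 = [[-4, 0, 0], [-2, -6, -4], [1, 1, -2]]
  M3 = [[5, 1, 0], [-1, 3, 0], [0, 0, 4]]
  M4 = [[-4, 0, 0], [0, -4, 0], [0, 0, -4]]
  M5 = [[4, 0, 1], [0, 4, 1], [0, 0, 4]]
Characteristic polynomials: χ_{M1} = (x + 4)^3, χ_{M2} = (x + 4)^3, χ_{M3} = (x - 4)^3, χ_{M4} = (x + 4)^3, χ_{M5} = (x - 4)^3.

{M1}: invariant factors (x + 4)^3.

{M2}: invariant factors x + 4, (x + 4)^2.

{M3, M5}: invariant factors x - 4, (x - 4)^2.

{M4}: invariant factors x + 4, x + 4, x + 4.

Matrices are similar if and only if their invariant-factor lists agree; the partition into similarity classes is {M1}, {M2}, {M3, M5}, {M4}.

4 classes: {M1}, {M2}, {M3, M5}, {M4}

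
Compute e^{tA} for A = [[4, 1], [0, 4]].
e^{tA} = [[e^{4*t}, t*e^{4*t}], [0, e^{4*t}]]

A has Jordan form J = [[4, 1], [0, 4]] with A = PJP^{-1}, so e^{tA} = P e^{tJ} P^{-1}.

For a Jordan block J_k(λ), e^{tJ_k(λ)} = e^{λt} · (I + tN + t^2 N^2/2! + ... + t^{k-1} N^{k-1}/(k-1)!) where N is the nilpotent superdiagonal part.

Assembling the blocks and conjugating back gives the entries of e^{tA} as shown above.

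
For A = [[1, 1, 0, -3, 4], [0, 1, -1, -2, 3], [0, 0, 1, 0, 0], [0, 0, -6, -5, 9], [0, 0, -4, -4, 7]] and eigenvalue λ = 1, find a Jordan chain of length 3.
We seek v_1 ∈ ker((A - I)^3) \ ker((A - I)^2), then set v_{i+1} = (A - I) v_i.

One such chain is v_1 = [[0, -4, 1, -4, -2]]^T, v_2 = [[0, 1, 0, 0, 0]]^T, v_3 = [[1, 0, 0, 0, 0]]^T. Check: (A - I) v_3 = [[0, 0, 0, 0, 0]]^T = 0.

v_1 = [[0, -4, 1, -4, -2]]^T, v_2 = [[0, 1, 0, 0, 0]]^T, v_3 = [[1, 0, 0, 0, 0]]^T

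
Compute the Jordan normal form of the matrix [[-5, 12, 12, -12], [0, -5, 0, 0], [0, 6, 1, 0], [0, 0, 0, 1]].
The characteristic polynomial is det(xI - A) = (x - 1)^2(x + 5)^2, so the eigenvalues are -5 (algebraic multiplicity 2), 1 (algebraic multiplicity 2).

For λ = -5: rank(A + 5I) = 2. The eigenspace has dimension 4 - 2 = 2, so there are 2 Jordan blocks; the rank sequence gives block sizes [1, 1].

For λ = 1: rank(A - I) = 2. The eigenspace has dimension 4 - 2 = 2, so there are 2 Jordan blocks; the rank sequence gives block sizes [1, 1].

Assembling the blocks gives the Jordan form J above.

J = [[-5, 0, 0, 0], [0, -5, 0, 0], [0, 0, 1, 0], [0, 0, 0, 1]]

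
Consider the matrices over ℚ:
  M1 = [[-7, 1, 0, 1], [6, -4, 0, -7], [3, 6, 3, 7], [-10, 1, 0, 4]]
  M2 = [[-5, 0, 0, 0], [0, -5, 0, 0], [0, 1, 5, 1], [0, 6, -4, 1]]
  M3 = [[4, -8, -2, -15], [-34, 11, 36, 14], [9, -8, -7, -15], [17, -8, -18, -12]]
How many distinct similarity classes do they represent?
2 classes: {M1}, {M2, M3}

Characteristic polynomials: χ_{M1} = (x - 3)^2(x + 5)^2, χ_{M2} = (x - 3)^2(x + 5)^2, χ_{M3} = (x - 3)^2(x + 5)^2.

{M1}: invariant factors (x - 3)^2(x + 5)^2.

{M2, M3}: invariant factors x + 5, (x - 3)^2(x + 5).

Matrices are similar if and only if their invariant-factor lists agree; the partition into similarity classes is {M1}, {M2, M3}.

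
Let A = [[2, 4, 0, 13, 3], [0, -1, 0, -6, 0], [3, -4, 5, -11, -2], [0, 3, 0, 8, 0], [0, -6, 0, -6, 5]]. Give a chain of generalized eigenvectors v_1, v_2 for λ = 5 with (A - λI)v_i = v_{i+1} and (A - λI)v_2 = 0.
We seek v_1 ∈ ker((A - 5I)^2) \ ker(A - 5I), then set v_{i+1} = (A - 5I) v_i.

One such chain is v_1 = [[1, 0, -1, 0, 1]]^T, v_2 = [[0, 0, 1, 0, 0]]^T. Check: (A - 5I) v_2 = [[0, 0, 0, 0, 0]]^T = 0.

v_1 = [[1, 0, -1, 0, 1]]^T, v_2 = [[0, 0, 1, 0, 0]]^T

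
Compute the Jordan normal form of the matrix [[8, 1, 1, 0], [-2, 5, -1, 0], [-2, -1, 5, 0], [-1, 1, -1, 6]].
J = [[6, 1, 0, 0], [0, 6, 1, 0], [0, 0, 6, 0], [0, 0, 0, 6]]

The characteristic polynomial is det(xI - A) = (x - 6)^4, so the eigenvalues are 6 (algebraic multiplicity 4).

For λ = 6: rank(A - 6I) = 2, rank((A - 6I)^2) = 1, rank((A - 6I)^3) = 0. The eigenspace has dimension 4 - 2 = 2, so there are 2 Jordan blocks; the rank sequence gives block sizes [3, 1].

Assembling the blocks gives the Jordan form J above.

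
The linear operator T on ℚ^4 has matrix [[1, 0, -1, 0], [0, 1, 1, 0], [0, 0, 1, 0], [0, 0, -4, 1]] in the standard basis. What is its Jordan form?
The characteristic polynomial is det(xI - A) = (x - 1)^4, so the eigenvalues are 1 (algebraic multiplicity 4).

For λ = 1: rank(A - I) = 1, rank((A - I)^2) = 0. The eigenspace has dimension 4 - 1 = 3, so there are 3 Jordan blocks; the rank sequence gives block sizes [2, 1, 1].

Assembling the blocks gives the Jordan form J above.

J = [[1, 1, 0, 0], [0, 1, 0, 0], [0, 0, 1, 0], [0, 0, 0, 1]]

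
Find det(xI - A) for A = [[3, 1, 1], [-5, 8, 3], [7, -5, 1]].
xI - A = [[x - 3, -1, -1], [5, x - 8, -3], [-7, 5, x - 1]].

Expanding det(xI - A) along the first row:
det(xI - A) = + (x - 3)·det([[x - 8, -3], [5, x - 1]]) - (-1)·det([[5, -3], [-7, x - 1]]) + (-1)·det([[5, x - 8], [-7, 5]]).

Evaluating gives χ_A(x) = x^3 - 12x^2 + 48x - 64 = (x - 4)^3.

χ_A(x) = (x - 4)^3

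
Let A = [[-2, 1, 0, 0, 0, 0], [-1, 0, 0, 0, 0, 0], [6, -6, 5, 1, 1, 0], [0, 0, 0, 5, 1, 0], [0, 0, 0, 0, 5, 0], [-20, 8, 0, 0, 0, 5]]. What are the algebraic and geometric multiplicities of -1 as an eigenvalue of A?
The characteristic polynomial is (x - 5)^4(x + 1)^2, so the factor x + 1 appears with exponent 2: the algebraic multiplicity is 2.

rank(A + I) = 5, so the eigenspace has dimension 6 - 5 = 1: the geometric multiplicity is 1.

Since 1 < 2, A is not diagonalizable.

algebraic multiplicity 2, geometric multiplicity 1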